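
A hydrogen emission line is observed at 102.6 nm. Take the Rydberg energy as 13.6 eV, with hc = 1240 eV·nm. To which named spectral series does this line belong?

ΔE = 1240/102.6 = 12.09 eV.
This matches 13.6 × (1/1² − 1/3²), so n_f = 1: the Lyman series.

Lyman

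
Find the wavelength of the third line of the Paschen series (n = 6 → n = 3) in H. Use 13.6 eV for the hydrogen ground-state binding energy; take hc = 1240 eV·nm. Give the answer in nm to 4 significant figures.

The Paschen series terminates on n_f = 3; the third line has n_i = 3+3 = 6.
ΔE = 13.60 × (1/3² − 1/6²) = 1.133 eV.
λ = 1240 / 1.133 = 1094 nm.

1094 nm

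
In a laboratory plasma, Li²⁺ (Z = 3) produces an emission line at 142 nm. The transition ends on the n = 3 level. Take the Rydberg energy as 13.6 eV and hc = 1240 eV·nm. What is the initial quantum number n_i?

n_i = 5

The photon energy is ΔE = hc/λ = 1240 / 142 = 8.732 eV.
With Z = 3, ΔE = 122.4 × (1/n_f² − 1/n_i²), so 1/n_f² − 1/n_i² = 0.07134.
With n_f = 3: 1/n_i² = 1/9 − 0.07134 = 0.03977, so n_i ≈ 5.01.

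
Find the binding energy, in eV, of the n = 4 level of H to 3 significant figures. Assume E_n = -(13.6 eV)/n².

0.850 eV

E_4 = −13.60/16 = −0.850 eV, so ionization (to E = 0) requires 0.850 eV.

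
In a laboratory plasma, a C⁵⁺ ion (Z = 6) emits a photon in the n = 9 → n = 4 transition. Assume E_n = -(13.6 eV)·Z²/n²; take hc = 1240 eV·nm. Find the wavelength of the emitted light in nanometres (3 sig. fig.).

For Z = 6 the level energies scale as Z², so the effective Rydberg energy is 13.6 × 36 = 489.6 eV.
ΔE = 489.6 × (1/4² − 1/9²) = 489.6 × 0.05015 = 24.56 eV.
λ = hc/ΔE = 1240 / 24.56 = 50.5 nm.

50.5 nm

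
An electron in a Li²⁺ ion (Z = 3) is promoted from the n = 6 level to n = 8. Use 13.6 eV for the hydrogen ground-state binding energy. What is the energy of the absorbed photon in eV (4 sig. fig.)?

The Bohr energies scale as Z², so for Z = 3: E_n = −122.4/n² eV.
E_8 = −122.4/64 = −1.913 eV and E_6 = −122.4/36 = −3.400 eV.
The photon energy is |E_8 − E_6| = 1.488 eV.

1.488 eV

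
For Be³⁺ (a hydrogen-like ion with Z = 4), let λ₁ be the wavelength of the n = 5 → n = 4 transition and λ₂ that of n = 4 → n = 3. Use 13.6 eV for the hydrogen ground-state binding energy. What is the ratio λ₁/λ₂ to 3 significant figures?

2.16

λ ∝ 1/ΔE ∝ 1/(1/n_f² − 1/n_i²), and the Z² and hc factors cancel in the ratio.
λ₁/λ₂ = (1/3² − 1/4²)/(1/4² − 1/5²) = 0.04861/0.02250 = 2.16.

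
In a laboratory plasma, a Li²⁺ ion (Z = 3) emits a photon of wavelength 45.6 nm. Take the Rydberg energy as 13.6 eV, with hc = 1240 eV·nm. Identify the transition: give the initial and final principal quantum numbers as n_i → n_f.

n_i = 6, n_f = 2

The photon energy is ΔE = hc/λ = 1240 / 45.6 = 27.19 eV.
With Z = 3, ΔE = 122.4 × (1/n_f² − 1/n_i²), so 1/n_f² − 1/n_i² = 0.2222.
Trying n_f = 2 gives 1/n_i² = 0.02784, i.e. n_i ≈ 6; this pair matches.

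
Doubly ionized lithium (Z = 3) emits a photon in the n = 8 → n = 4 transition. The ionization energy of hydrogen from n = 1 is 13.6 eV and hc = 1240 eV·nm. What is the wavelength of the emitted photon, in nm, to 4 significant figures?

216.1 nm

For Z = 3 the level energies scale as Z², so the effective Rydberg energy is 13.6 × 9 = 122.4 eV.
ΔE = 122.4 × (1/4² − 1/8²) = 122.4 × 0.04688 = 5.738 eV.
λ = hc/ΔE = 1240 / 5.738 = 216.1 nm.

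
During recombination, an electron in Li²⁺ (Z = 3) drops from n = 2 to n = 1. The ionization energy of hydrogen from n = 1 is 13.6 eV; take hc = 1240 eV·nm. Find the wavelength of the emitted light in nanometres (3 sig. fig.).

For Z = 3 the level energies scale as Z², so the effective Rydberg energy is 13.6 × 9 = 122.4 eV.
ΔE = 122.4 × (1/1² − 1/2²) = 122.4 × 0.7500 = 91.80 eV.
λ = hc/ΔE = 1240 / 91.80 = 13.5 nm.

13.5 nm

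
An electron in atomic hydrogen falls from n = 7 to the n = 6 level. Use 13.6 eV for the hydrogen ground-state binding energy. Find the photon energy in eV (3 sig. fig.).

E_7 = −13.60/49 = −0.2776 eV and E_6 = −13.60/36 = −0.3778 eV.
The photon energy is |E_7 − E_6| = 0.100 eV.

0.100 eV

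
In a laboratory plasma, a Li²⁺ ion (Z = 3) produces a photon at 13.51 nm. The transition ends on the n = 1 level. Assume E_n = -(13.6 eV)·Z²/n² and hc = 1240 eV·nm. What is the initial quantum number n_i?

The photon energy is ΔE = hc/λ = 1240 / 13.51 = 91.78 eV.
With Z = 3, ΔE = 122.4 × (1/n_f² − 1/n_i²), so 1/n_f² − 1/n_i² = 0.7499.
With n_f = 1: 1/n_i² = 1/1 − 0.7499 = 0.2501, so n_i ≈ 2.00.

n_i = 2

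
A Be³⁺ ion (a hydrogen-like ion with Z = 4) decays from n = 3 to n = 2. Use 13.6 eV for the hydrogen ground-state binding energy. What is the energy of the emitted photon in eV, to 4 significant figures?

30.22 eV

The Bohr energies scale as Z², so for Z = 4: E_n = −217.6/n² eV.
E_3 = −217.6/9 = −24.18 eV and E_2 = −217.6/4 = −54.40 eV.
The photon energy is |E_3 − E_2| = 30.22 eV.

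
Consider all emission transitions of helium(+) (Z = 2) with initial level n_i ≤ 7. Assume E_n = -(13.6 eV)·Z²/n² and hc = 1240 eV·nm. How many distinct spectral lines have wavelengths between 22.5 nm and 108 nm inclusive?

Enumerate all n_i → n_f pairs with 1 ≤ n_f < n_i ≤ 7 and compute λ = 1240 / [13.6·4·(1/n_f² − 1/n_i²)].
Lines falling in [22.5, 108] nm: 7→1 (23.27 nm), 6→1 (23.45 nm), 5→1 (23.74 nm), 4→1 (24.31 nm), 3→1 (25.64 nm), 2→1 (30.39 nm), 7→2 (99.28 nm), 6→2 (102.6 nm).

8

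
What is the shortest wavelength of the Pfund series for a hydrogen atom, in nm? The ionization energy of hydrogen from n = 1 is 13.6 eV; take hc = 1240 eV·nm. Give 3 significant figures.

2280 nm

The Pfund series has lower level n_f = 5; the series limit corresponds to n_i → ∞.
ΔE_max = 13.6 × 1 / 5² = 0.5440 eV.
λ_min = 1240 / 0.5440 = 2280 nm.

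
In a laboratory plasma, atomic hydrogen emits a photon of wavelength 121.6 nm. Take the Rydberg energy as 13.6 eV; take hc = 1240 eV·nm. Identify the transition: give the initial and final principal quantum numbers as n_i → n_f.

The photon energy is ΔE = hc/λ = 1240 / 121.6 = 10.20 eV.
With Z = 1, ΔE = 13.60 × (1/n_f² − 1/n_i²), so 1/n_f² − 1/n_i² = 0.7498.
Trying n_f = 1 gives 1/n_i² = 0.2502, i.e. n_i ≈ 2; this pair matches.

n_i = 2, n_f = 1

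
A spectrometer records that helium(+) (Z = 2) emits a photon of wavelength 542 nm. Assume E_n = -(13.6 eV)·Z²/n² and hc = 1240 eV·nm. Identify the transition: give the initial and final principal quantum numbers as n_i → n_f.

The photon energy is ΔE = hc/λ = 1240 / 542 = 2.288 eV.
With Z = 2, ΔE = 54.40 × (1/n_f² − 1/n_i²), so 1/n_f² − 1/n_i² = 0.04206.
Trying n_f = 4 gives 1/n_i² = 0.02044, i.e. n_i ≈ 7; this pair matches.

n_i = 7, n_f = 4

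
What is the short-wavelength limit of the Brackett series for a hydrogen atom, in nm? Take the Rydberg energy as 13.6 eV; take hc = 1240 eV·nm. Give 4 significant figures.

The Brackett series has lower level n_f = 4; the series limit corresponds to n_i → ∞.
ΔE_max = 13.6 × 1 / 4² = 0.8500 eV.
λ_min = 1240 / 0.8500 = 1459 nm.

1459 nm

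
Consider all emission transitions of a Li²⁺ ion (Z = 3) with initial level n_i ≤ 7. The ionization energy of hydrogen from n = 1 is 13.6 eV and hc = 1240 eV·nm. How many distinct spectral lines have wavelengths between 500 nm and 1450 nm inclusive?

Enumerate all n_i → n_f pairs with 1 ≤ n_f < n_i ≤ 7 and compute λ = 1240 / [13.6·9·(1/n_f² − 1/n_i²)].
Lines falling in [500, 1450] nm: 7→5 (517.1 nm), 6→5 (828.9 nm), 7→6 (1375 nm).

3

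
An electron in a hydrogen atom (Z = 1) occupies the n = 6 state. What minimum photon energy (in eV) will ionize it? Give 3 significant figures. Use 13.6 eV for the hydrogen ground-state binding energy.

E_6 = −13.60/36 = −0.378 eV, so ionization (to E = 0) requires 0.378 eV.

0.378 eV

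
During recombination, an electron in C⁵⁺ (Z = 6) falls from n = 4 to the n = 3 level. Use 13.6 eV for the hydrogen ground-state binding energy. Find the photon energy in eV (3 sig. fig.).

23.8 eV

The Bohr energies scale as Z², so for Z = 6: E_n = −489.6/n² eV.
E_4 = −489.6/16 = −30.60 eV and E_3 = −489.6/9 = −54.40 eV.
The photon energy is |E_4 − E_3| = 23.8 eV.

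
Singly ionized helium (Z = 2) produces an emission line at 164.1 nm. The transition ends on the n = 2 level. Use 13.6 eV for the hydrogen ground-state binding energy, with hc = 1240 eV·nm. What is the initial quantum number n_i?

The photon energy is ΔE = hc/λ = 1240 / 164.1 = 7.556 eV.
With Z = 2, ΔE = 54.40 × (1/n_f² − 1/n_i²), so 1/n_f² − 1/n_i² = 0.1389.
With n_f = 2: 1/n_i² = 1/4 − 0.1389 = 0.1111, so n_i ≈ 3.00.

n_i = 3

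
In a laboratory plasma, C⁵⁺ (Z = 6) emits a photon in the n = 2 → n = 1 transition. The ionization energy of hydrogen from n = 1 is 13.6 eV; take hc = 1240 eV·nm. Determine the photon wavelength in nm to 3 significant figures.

For Z = 6 the level energies scale as Z², so the effective Rydberg energy is 13.6 × 36 = 489.6 eV.
ΔE = 489.6 × (1/1² − 1/2²) = 489.6 × 0.7500 = 367.2 eV.
λ = hc/ΔE = 1240 / 367.2 = 3.38 nm.

3.38 nm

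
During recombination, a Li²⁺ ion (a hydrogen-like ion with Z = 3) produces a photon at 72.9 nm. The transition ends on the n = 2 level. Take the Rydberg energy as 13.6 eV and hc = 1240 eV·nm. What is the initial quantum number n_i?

The photon energy is ΔE = hc/λ = 1240 / 72.9 = 17.01 eV.
With Z = 3, ΔE = 122.4 × (1/n_f² − 1/n_i²), so 1/n_f² − 1/n_i² = 0.1390.
With n_f = 2: 1/n_i² = 1/4 − 0.1390 = 0.1110, so n_i ≈ 3.00.

n_i = 3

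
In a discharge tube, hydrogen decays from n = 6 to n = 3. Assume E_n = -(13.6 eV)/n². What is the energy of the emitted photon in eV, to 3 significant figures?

1.13 eV

E_6 = −13.60/36 = −0.3778 eV and E_3 = −13.60/9 = −1.511 eV.
The photon energy is |E_6 − E_3| = 1.13 eV.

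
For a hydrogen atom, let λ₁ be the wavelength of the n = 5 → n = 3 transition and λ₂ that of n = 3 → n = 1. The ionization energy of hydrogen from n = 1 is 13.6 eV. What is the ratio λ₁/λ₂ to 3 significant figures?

λ ∝ 1/ΔE ∝ 1/(1/n_f² − 1/n_i²), and the Z² and hc factors cancel in the ratio.
λ₁/λ₂ = (1/1² − 1/3²)/(1/3² − 1/5²) = 0.8889/0.07111 = 12.5.

12.5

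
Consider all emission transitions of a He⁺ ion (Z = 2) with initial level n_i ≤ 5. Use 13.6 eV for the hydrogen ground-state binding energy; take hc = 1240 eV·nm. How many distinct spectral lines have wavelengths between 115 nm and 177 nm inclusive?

2

Enumerate all n_i → n_f pairs with 1 ≤ n_f < n_i ≤ 5 and compute λ = 1240 / [13.6·4·(1/n_f² − 1/n_i²)].
Lines falling in [115, 177] nm: 4→2 (121.6 nm), 3→2 (164.1 nm).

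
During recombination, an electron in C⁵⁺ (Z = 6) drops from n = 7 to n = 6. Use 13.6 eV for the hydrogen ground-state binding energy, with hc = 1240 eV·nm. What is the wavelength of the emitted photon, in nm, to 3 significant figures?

344 nm

For Z = 6 the level energies scale as Z², so the effective Rydberg energy is 13.6 × 36 = 489.6 eV.
ΔE = 489.6 × (1/6² − 1/7²) = 489.6 × 0.007370 = 3.608 eV.
λ = hc/ΔE = 1240 / 3.608 = 344 nm.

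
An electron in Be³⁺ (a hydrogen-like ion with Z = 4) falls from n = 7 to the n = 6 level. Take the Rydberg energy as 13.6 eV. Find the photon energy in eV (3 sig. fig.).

The Bohr energies scale as Z², so for Z = 4: E_n = −217.6/n² eV.
E_7 = −217.6/49 = −4.441 eV and E_6 = −217.6/36 = −6.044 eV.
The photon energy is |E_7 − E_6| = 1.60 eV.

1.60 eV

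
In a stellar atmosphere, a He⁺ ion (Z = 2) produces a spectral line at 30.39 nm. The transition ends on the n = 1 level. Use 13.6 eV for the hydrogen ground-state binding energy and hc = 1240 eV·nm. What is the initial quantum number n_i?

The photon energy is ΔE = hc/λ = 1240 / 30.39 = 40.80 eV.
With Z = 2, ΔE = 54.40 × (1/n_f² − 1/n_i²), so 1/n_f² − 1/n_i² = 0.7501.
With n_f = 1: 1/n_i² = 1/1 − 0.7501 = 0.2499, so n_i ≈ 2.00.

n_i = 2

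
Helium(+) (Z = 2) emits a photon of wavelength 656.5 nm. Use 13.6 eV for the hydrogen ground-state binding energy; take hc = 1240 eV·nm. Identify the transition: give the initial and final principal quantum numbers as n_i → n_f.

n_i = 6, n_f = 4

The photon energy is ΔE = hc/λ = 1240 / 656.5 = 1.889 eV.
With Z = 2, ΔE = 54.40 × (1/n_f² − 1/n_i²), so 1/n_f² − 1/n_i² = 0.03472.
Trying n_f = 4 gives 1/n_i² = 0.02778, i.e. n_i ≈ 6; this pair matches.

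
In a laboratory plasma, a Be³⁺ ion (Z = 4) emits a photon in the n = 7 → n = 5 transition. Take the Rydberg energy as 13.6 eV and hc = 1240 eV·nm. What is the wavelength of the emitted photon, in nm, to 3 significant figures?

291 nm

For Z = 4 the level energies scale as Z², so the effective Rydberg energy is 13.6 × 16 = 217.6 eV.
ΔE = 217.6 × (1/5² − 1/7²) = 217.6 × 0.01959 = 4.263 eV.
λ = hc/ΔE = 1240 / 4.263 = 291 nm.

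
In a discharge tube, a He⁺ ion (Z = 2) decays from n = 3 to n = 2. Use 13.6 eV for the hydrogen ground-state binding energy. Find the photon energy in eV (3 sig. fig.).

The Bohr energies scale as Z², so for Z = 2: E_n = −54.40/n² eV.
E_3 = −54.40/9 = −6.044 eV and E_2 = −54.40/4 = −13.60 eV.
The photon energy is |E_3 − E_2| = 7.56 eV.

7.56 eV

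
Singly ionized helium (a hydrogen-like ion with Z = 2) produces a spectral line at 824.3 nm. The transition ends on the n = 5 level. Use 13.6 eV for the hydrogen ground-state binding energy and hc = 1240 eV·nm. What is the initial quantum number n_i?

The photon energy is ΔE = hc/λ = 1240 / 824.3 = 1.504 eV.
With Z = 2, ΔE = 54.40 × (1/n_f² − 1/n_i²), so 1/n_f² − 1/n_i² = 0.02765.
With n_f = 5: 1/n_i² = 1/25 − 0.02765 = 0.01235, so n_i ≈ 9.00.

n_i = 9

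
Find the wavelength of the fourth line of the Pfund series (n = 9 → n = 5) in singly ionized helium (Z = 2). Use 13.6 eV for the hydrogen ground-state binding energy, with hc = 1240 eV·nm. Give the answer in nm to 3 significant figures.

The Pfund series terminates on n_f = 5; the fourth line has n_i = 5+4 = 9.
ΔE = 54.40 × (1/5² − 1/9²) = 1.504 eV.
λ = 1240 / 1.504 = 824 nm.

824 nm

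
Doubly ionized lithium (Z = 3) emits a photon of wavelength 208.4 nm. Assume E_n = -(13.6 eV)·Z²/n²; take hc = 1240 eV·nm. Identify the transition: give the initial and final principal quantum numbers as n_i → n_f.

The photon energy is ΔE = hc/λ = 1240 / 208.4 = 5.950 eV.
With Z = 3, ΔE = 122.4 × (1/n_f² − 1/n_i²), so 1/n_f² − 1/n_i² = 0.04861.
Trying n_f = 3 gives 1/n_i² = 0.06250, i.e. n_i ≈ 4; this pair matches.

n_i = 4, n_f = 3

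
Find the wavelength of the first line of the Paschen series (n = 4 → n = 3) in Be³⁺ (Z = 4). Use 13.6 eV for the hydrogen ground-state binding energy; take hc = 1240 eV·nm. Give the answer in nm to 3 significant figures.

117 nm

The Paschen series terminates on n_f = 3; the first line has n_i = 3+1 = 4.
ΔE = 217.6 × (1/3² − 1/4²) = 10.58 eV.
λ = 1240 / 10.58 = 117 nm.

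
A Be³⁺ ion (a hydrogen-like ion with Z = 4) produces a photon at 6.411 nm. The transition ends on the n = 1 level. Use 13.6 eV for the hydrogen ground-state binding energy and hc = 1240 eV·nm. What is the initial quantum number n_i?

n_i = 3

The photon energy is ΔE = hc/λ = 1240 / 6.411 = 193.4 eV.
With Z = 4, ΔE = 217.6 × (1/n_f² − 1/n_i²), so 1/n_f² − 1/n_i² = 0.8889.
With n_f = 1: 1/n_i² = 1/1 − 0.8889 = 0.1111, so n_i ≈ 3.00.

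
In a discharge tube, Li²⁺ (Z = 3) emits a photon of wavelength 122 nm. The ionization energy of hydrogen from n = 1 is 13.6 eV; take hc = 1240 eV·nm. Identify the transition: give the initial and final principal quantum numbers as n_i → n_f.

n_i = 6, n_f = 3

The photon energy is ΔE = hc/λ = 1240 / 122 = 10.16 eV.
With Z = 3, ΔE = 122.4 × (1/n_f² − 1/n_i²), so 1/n_f² − 1/n_i² = 0.08304.
Trying n_f = 3 gives 1/n_i² = 0.02807, i.e. n_i ≈ 6; this pair matches.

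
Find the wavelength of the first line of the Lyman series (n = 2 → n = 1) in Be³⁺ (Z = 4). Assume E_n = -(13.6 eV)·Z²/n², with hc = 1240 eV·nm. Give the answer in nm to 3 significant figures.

7.60 nm

The Lyman series terminates on n_f = 1; the first line has n_i = 1+1 = 2.
ΔE = 217.6 × (1/1² − 1/2²) = 163.2 eV.
λ = 1240 / 163.2 = 7.60 nm.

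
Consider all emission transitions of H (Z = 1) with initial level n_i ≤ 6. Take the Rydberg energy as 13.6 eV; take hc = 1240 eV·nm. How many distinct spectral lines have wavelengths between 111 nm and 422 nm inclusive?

Enumerate all n_i → n_f pairs with 1 ≤ n_f < n_i ≤ 6 and compute λ = 1240 / [13.6·1·(1/n_f² − 1/n_i²)].
Lines falling in [111, 422] nm: 2→1 (121.6 nm), 6→2 (410.3 nm).

2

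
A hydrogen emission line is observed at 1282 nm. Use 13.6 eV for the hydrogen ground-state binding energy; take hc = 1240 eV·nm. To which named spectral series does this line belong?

ΔE = 1240/1282 = 0.9672 eV.
This matches 13.6 × (1/3² − 1/5²), so n_f = 3: the Paschen series.

Paschen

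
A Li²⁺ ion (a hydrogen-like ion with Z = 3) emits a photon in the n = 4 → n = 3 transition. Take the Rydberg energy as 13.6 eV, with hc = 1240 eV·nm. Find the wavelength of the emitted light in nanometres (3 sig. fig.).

For Z = 3 the level energies scale as Z², so the effective Rydberg energy is 13.6 × 9 = 122.4 eV.
ΔE = 122.4 × (1/3² − 1/4²) = 122.4 × 0.04861 = 5.950 eV.
λ = hc/ΔE = 1240 / 5.950 = 208 nm.

208 nm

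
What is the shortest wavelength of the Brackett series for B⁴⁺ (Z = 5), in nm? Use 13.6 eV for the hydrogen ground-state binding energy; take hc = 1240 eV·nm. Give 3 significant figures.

58.4 nm

The Brackett series has lower level n_f = 4; the series limit corresponds to n_i → ∞.
ΔE_max = 13.6 × 25 / 4² = 21.25 eV.
λ_min = 1240 / 21.25 = 58.4 nm.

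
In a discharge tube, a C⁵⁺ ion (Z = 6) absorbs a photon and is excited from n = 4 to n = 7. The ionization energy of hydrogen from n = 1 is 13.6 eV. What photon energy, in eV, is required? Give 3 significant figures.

The Bohr energies scale as Z², so for Z = 6: E_n = −489.6/n² eV.
E_7 = −489.6/49 = −9.992 eV and E_4 = −489.6/16 = −30.60 eV.
The photon energy is |E_7 − E_4| = 20.6 eV.

20.6 eV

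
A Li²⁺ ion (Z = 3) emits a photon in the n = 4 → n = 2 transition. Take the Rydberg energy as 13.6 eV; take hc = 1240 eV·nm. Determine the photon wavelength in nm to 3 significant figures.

54.0 nm

For Z = 3 the level energies scale as Z², so the effective Rydberg energy is 13.6 × 9 = 122.4 eV.
ΔE = 122.4 × (1/2² − 1/4²) = 122.4 × 0.1875 = 22.95 eV.
λ = hc/ΔE = 1240 / 22.95 = 54.0 nm.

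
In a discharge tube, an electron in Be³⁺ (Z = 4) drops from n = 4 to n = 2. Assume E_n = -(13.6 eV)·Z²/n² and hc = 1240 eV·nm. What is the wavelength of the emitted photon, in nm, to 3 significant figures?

30.4 nm

For Z = 4 the level energies scale as Z², so the effective Rydberg energy is 13.6 × 16 = 217.6 eV.
ΔE = 217.6 × (1/2² − 1/4²) = 217.6 × 0.1875 = 40.80 eV.
λ = hc/ΔE = 1240 / 40.80 = 30.4 nm.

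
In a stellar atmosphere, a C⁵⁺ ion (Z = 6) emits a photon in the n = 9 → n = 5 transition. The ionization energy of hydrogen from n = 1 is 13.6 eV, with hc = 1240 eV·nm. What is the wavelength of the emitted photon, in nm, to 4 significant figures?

91.58 nm

For Z = 6 the level energies scale as Z², so the effective Rydberg energy is 13.6 × 36 = 489.6 eV.
ΔE = 489.6 × (1/5² − 1/9²) = 489.6 × 0.02765 = 13.54 eV.
λ = hc/ΔE = 1240 / 13.54 = 91.58 nm.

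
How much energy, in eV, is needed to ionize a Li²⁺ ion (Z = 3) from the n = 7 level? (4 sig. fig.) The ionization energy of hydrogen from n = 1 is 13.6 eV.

2.498 eV

E_n = −13.6 Z²/n² = −122.4/n² eV for Z = 3.
E_7 = −122.4/49 = −2.498 eV, so ionization (to E = 0) requires 2.498 eV.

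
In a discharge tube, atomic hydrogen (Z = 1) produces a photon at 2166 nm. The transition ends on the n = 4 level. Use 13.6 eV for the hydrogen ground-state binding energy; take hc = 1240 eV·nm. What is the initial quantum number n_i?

n_i = 7

The photon energy is ΔE = hc/λ = 1240 / 2166 = 0.5725 eV.
With Z = 1, ΔE = 13.60 × (1/n_f² − 1/n_i²), so 1/n_f² − 1/n_i² = 0.04209.
With n_f = 4: 1/n_i² = 1/16 − 0.04209 = 0.02041, so n_i ≈ 7.00.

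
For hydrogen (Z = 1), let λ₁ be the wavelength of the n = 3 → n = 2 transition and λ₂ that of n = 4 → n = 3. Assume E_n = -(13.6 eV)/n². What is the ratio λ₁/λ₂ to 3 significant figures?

λ ∝ 1/ΔE ∝ 1/(1/n_f² − 1/n_i²), and the Z² and hc factors cancel in the ratio.
λ₁/λ₂ = (1/3² − 1/4²)/(1/2² − 1/3²) = 0.04861/0.1389 = 0.350.

0.350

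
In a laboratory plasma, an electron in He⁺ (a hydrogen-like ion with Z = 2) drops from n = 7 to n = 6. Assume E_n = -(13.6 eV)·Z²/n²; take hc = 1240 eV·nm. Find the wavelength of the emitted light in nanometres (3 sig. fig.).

3090 nm

For Z = 2 the level energies scale as Z², so the effective Rydberg energy is 13.6 × 4 = 54.40 eV.
ΔE = 54.40 × (1/6² − 1/7²) = 54.40 × 0.007370 = 0.4009 eV.
λ = hc/ΔE = 1240 / 0.4009 = 3090 nm.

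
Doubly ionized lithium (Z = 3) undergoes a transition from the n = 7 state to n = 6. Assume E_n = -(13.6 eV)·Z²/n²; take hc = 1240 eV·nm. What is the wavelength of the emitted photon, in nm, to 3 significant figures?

For Z = 3 the level energies scale as Z², so the effective Rydberg energy is 13.6 × 9 = 122.4 eV.
ΔE = 122.4 × (1/6² − 1/7²) = 122.4 × 0.007370 = 0.9020 eV.
λ = hc/ΔE = 1240 / 0.9020 = 1370 nm.

1370 nm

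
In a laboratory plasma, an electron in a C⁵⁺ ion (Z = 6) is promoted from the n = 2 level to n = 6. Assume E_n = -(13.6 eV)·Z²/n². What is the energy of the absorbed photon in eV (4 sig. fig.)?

The Bohr energies scale as Z², so for Z = 6: E_n = −489.6/n² eV.
E_6 = −489.6/36 = −13.60 eV and E_2 = −489.6/4 = −122.4 eV.
The photon energy is |E_6 − E_2| = 108.8 eV.

108.8 eV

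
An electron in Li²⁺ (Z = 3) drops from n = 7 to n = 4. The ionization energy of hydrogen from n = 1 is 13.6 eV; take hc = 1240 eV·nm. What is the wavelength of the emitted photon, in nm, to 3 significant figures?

For Z = 3 the level energies scale as Z², so the effective Rydberg energy is 13.6 × 9 = 122.4 eV.
ΔE = 122.4 × (1/4² − 1/7²) = 122.4 × 0.04209 = 5.152 eV.
λ = hc/ΔE = 1240 / 5.152 = 241 nm.

241 nm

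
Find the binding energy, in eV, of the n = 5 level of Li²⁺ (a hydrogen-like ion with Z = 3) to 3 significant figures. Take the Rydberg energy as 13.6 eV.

E_n = −13.6 Z²/n² = −122.4/n² eV for Z = 3.
E_5 = −122.4/25 = −4.90 eV, so ionization (to E = 0) requires 4.90 eV.

4.90 eV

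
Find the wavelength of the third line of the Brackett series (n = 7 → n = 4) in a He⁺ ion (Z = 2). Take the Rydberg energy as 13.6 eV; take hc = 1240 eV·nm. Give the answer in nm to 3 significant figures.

542 nm

The Brackett series terminates on n_f = 4; the third line has n_i = 4+3 = 7.
ΔE = 54.40 × (1/4² − 1/7²) = 2.290 eV.
λ = 1240 / 2.290 = 542 nm.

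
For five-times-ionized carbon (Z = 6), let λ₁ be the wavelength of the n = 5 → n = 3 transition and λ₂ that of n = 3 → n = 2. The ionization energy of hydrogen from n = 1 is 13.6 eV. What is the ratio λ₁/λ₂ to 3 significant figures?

1.95

λ ∝ 1/ΔE ∝ 1/(1/n_f² − 1/n_i²), and the Z² and hc factors cancel in the ratio.
λ₁/λ₂ = (1/2² − 1/3²)/(1/3² − 1/5²) = 0.1389/0.07111 = 1.95.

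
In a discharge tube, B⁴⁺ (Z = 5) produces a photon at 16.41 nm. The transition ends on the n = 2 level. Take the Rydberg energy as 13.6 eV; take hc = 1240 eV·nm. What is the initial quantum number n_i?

The photon energy is ΔE = hc/λ = 1240 / 16.41 = 75.56 eV.
With Z = 5, ΔE = 340.0 × (1/n_f² − 1/n_i²), so 1/n_f² − 1/n_i² = 0.2222.
With n_f = 2: 1/n_i² = 1/4 − 0.2222 = 0.02775, so n_i ≈ 6.00.

n_i = 6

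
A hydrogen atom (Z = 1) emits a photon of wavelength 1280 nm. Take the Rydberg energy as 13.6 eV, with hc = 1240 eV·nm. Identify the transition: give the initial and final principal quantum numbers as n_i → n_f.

The photon energy is ΔE = hc/λ = 1240 / 1280 = 0.9688 eV.
With Z = 1, ΔE = 13.60 × (1/n_f² − 1/n_i²), so 1/n_f² − 1/n_i² = 0.07123.
Trying n_f = 3 gives 1/n_i² = 0.03988, i.e. n_i ≈ 5; this pair matches.

n_i = 5, n_f = 3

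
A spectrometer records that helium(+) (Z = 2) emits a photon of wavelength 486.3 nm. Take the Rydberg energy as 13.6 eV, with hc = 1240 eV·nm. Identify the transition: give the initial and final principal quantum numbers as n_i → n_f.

n_i = 8, n_f = 4

The photon energy is ΔE = hc/λ = 1240 / 486.3 = 2.550 eV.
With Z = 2, ΔE = 54.40 × (1/n_f² − 1/n_i²), so 1/n_f² − 1/n_i² = 0.04687.
Trying n_f = 4 gives 1/n_i² = 0.01563, i.e. n_i ≈ 8; this pair matches.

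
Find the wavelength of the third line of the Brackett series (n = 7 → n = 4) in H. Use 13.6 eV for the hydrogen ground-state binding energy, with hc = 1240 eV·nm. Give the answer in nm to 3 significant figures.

2170 nm

The Brackett series terminates on n_f = 4; the third line has n_i = 4+3 = 7.
ΔE = 13.60 × (1/4² − 1/7²) = 0.5724 eV.
λ = 1240 / 0.5724 = 2170 nm.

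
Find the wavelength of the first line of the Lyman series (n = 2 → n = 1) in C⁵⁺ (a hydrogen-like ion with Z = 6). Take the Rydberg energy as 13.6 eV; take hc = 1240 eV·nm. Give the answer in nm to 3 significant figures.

The Lyman series terminates on n_f = 1; the first line has n_i = 1+1 = 2.
ΔE = 489.6 × (1/1² − 1/2²) = 367.2 eV.
λ = 1240 / 367.2 = 3.38 nm.

3.38 nm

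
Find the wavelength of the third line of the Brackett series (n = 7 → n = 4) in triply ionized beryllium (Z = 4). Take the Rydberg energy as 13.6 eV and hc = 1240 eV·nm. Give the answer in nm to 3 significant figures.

The Brackett series terminates on n_f = 4; the third line has n_i = 4+3 = 7.
ΔE = 217.6 × (1/4² − 1/7²) = 9.159 eV.
λ = 1240 / 9.159 = 135 nm.

135 nm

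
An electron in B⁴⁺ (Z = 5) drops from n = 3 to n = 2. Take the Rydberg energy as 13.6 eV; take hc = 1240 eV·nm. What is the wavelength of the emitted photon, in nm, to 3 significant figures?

For Z = 5 the level energies scale as Z², so the effective Rydberg energy is 13.6 × 25 = 340.0 eV.
ΔE = 340.0 × (1/2² − 1/3²) = 340.0 × 0.1389 = 47.22 eV.
λ = hc/ΔE = 1240 / 47.22 = 26.3 nm.

26.3 nm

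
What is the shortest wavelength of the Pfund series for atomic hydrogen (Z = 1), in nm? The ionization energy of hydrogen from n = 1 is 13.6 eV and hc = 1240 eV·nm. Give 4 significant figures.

The Pfund series has lower level n_f = 5; the series limit corresponds to n_i → ∞.
ΔE_max = 13.6 × 1 / 5² = 0.5440 eV.
λ_min = 1240 / 0.5440 = 2279 nm.

2279 nm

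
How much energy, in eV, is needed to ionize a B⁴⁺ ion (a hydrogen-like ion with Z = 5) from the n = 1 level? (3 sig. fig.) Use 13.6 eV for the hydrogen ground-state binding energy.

340 eV

E_n = −13.6 Z²/n² = −340.0/n² eV for Z = 5.
E_1 = −340.0/1 = −340 eV, so ionization (to E = 0) requires 340 eV.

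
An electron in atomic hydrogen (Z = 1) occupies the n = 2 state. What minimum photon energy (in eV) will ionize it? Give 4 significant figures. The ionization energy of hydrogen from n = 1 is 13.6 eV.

E_2 = −13.60/4 = −3.400 eV, so ionization (to E = 0) requires 3.400 eV.

3.400 eV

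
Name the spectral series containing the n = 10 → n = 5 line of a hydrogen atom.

The series is set by the lower level: n_f = 5 is the Pfund series.

Pfund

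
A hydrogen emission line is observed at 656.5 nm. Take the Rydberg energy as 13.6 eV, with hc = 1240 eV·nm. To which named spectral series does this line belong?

ΔE = 1240/656.5 = 1.889 eV.
This matches 13.6 × (1/2² − 1/3²), so n_f = 2: the Balmer series.

Balmer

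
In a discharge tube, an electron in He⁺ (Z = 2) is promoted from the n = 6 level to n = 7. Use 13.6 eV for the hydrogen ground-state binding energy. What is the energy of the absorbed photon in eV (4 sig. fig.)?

0.4009 eV

The Bohr energies scale as Z², so for Z = 2: E_n = −54.40/n² eV.
E_7 = −54.40/49 = −1.110 eV and E_6 = −54.40/36 = −1.511 eV.
The photon energy is |E_7 − E_6| = 0.4009 eV.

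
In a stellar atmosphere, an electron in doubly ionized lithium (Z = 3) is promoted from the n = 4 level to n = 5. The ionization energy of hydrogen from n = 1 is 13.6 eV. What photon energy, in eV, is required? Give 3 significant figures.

The Bohr energies scale as Z², so for Z = 3: E_n = −122.4/n² eV.
E_5 = −122.4/25 = −4.896 eV and E_4 = −122.4/16 = −7.650 eV.
The photon energy is |E_5 − E_4| = 2.75 eV.

2.75 eV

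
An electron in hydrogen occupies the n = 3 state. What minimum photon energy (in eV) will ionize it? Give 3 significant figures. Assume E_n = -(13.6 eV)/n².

E_3 = −13.60/9 = −1.51 eV, so ionization (to E = 0) requires 1.51 eV.

1.51 eV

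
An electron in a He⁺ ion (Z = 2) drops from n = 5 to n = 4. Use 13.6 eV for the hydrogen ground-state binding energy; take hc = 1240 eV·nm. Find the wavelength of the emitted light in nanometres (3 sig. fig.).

1010 nm

For Z = 2 the level energies scale as Z², so the effective Rydberg energy is 13.6 × 4 = 54.40 eV.
ΔE = 54.40 × (1/4² − 1/5²) = 54.40 × 0.02250 = 1.224 eV.
λ = hc/ΔE = 1240 / 1.224 = 1010 nm.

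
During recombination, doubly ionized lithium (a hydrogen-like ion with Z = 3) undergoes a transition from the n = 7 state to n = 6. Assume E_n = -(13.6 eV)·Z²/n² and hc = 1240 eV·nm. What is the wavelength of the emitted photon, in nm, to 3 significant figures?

1370 nm

For Z = 3 the level energies scale as Z², so the effective Rydberg energy is 13.6 × 9 = 122.4 eV.
ΔE = 122.4 × (1/6² − 1/7²) = 122.4 × 0.007370 = 0.9020 eV.
λ = hc/ΔE = 1240 / 0.9020 = 1370 nm.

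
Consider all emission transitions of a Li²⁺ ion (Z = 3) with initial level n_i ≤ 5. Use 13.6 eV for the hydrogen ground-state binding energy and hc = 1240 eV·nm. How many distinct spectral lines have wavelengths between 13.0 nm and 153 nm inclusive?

Enumerate all n_i → n_f pairs with 1 ≤ n_f < n_i ≤ 5 and compute λ = 1240 / [13.6·9·(1/n_f² − 1/n_i²)].
Lines falling in [13.0, 153] nm: 2→1 (13.51 nm), 5→2 (48.24 nm), 4→2 (54.03 nm), 3→2 (72.94 nm), 5→3 (142.5 nm).

5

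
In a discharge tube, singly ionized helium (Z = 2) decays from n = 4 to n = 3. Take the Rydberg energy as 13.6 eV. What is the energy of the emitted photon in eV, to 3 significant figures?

2.64 eV

The Bohr energies scale as Z², so for Z = 2: E_n = −54.40/n² eV.
E_4 = −54.40/16 = −3.400 eV and E_3 = −54.40/9 = −6.044 eV.
The photon energy is |E_4 − E_3| = 2.64 eV.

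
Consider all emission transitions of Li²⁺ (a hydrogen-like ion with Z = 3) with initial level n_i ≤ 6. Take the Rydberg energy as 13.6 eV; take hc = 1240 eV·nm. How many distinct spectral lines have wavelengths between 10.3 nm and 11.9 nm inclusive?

4

Enumerate all n_i → n_f pairs with 1 ≤ n_f < n_i ≤ 6 and compute λ = 1240 / [13.6·9·(1/n_f² − 1/n_i²)].
Lines falling in [10.3, 11.9] nm: 6→1 (10.42 nm), 5→1 (10.55 nm), 4→1 (10.81 nm), 3→1 (11.40 nm).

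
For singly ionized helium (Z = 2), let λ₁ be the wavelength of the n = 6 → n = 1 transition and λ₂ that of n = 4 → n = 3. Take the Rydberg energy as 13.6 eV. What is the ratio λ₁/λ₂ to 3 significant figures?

0.0500

λ ∝ 1/ΔE ∝ 1/(1/n_f² − 1/n_i²), and the Z² and hc factors cancel in the ratio.
λ₁/λ₂ = (1/3² − 1/4²)/(1/1² − 1/6²) = 0.04861/0.9722 = 0.0500.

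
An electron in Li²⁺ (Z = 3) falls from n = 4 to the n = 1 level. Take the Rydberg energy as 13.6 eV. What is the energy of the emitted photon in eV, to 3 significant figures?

115 eV

The Bohr energies scale as Z², so for Z = 3: E_n = −122.4/n² eV.
E_4 = −122.4/16 = −7.650 eV and E_1 = −122.4/1 = −122.4 eV.
The photon energy is |E_4 − E_1| = 115 eV.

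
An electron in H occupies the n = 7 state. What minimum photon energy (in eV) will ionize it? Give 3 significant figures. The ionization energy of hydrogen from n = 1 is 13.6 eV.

E_7 = −13.60/49 = −0.278 eV, so ionization (to E = 0) requires 0.278 eV.

0.278 eV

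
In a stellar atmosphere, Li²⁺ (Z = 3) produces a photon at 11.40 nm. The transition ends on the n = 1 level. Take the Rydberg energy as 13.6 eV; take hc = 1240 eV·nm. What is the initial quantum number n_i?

n_i = 3

The photon energy is ΔE = hc/λ = 1240 / 11.40 = 108.8 eV.
With Z = 3, ΔE = 122.4 × (1/n_f² − 1/n_i²), so 1/n_f² − 1/n_i² = 0.8887.
With n_f = 1: 1/n_i² = 1/1 − 0.8887 = 0.1113, so n_i ≈ 3.00.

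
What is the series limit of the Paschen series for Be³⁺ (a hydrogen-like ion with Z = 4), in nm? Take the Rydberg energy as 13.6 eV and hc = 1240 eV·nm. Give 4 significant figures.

The Paschen series has lower level n_f = 3; the series limit corresponds to n_i → ∞.
ΔE_max = 13.6 × 16 / 3² = 24.18 eV.
λ_min = 1240 / 24.18 = 51.29 nm.

51.29 nm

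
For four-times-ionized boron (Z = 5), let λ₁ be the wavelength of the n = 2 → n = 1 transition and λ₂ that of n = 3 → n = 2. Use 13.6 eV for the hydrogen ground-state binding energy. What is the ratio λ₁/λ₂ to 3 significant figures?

0.185

λ ∝ 1/ΔE ∝ 1/(1/n_f² − 1/n_i²), and the Z² and hc factors cancel in the ratio.
λ₁/λ₂ = (1/2² − 1/3²)/(1/1² − 1/2²) = 0.1389/0.7500 = 0.185.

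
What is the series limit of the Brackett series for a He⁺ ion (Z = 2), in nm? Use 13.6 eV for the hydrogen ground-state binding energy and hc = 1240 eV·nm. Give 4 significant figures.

The Brackett series has lower level n_f = 4; the series limit corresponds to n_i → ∞.
ΔE_max = 13.6 × 4 / 4² = 3.400 eV.
λ_min = 1240 / 3.400 = 364.7 nm.

364.7 nm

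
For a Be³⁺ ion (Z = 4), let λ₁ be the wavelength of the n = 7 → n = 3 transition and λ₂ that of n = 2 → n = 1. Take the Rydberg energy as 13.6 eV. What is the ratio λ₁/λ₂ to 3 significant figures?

λ ∝ 1/ΔE ∝ 1/(1/n_f² − 1/n_i²), and the Z² and hc factors cancel in the ratio.
λ₁/λ₂ = (1/1² − 1/2²)/(1/3² − 1/7²) = 0.7500/0.09070 = 8.27.

8.27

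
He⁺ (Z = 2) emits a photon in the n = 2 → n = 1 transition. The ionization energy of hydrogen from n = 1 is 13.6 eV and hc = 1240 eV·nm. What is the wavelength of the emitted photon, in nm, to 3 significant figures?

30.4 nm

For Z = 2 the level energies scale as Z², so the effective Rydberg energy is 13.6 × 4 = 54.40 eV.
ΔE = 54.40 × (1/1² − 1/2²) = 54.40 × 0.7500 = 40.80 eV.
λ = hc/ΔE = 1240 / 40.80 = 30.4 nm.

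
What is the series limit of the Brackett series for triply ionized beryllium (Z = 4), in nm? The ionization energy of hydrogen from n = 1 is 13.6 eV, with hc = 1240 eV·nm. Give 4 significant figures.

91.18 nm

The Brackett series has lower level n_f = 4; the series limit corresponds to n_i → ∞.
ΔE_max = 13.6 × 16 / 4² = 13.60 eV.
λ_min = 1240 / 13.60 = 91.18 nm.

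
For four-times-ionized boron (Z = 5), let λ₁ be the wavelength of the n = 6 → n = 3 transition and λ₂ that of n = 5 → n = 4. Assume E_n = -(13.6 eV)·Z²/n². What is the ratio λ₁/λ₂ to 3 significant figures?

0.270

λ ∝ 1/ΔE ∝ 1/(1/n_f² − 1/n_i²), and the Z² and hc factors cancel in the ratio.
λ₁/λ₂ = (1/4² − 1/5²)/(1/3² − 1/6²) = 0.02250/0.08333 = 0.270.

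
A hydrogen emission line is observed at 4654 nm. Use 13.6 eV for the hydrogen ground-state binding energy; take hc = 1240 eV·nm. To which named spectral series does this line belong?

ΔE = 1240/4654 = 0.2664 eV.
This matches 13.6 × (1/5² − 1/7²), so n_f = 5: the Pfund series.

Pfund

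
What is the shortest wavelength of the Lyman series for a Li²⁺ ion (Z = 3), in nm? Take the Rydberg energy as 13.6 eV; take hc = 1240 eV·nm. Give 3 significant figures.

The Lyman series has lower level n_f = 1; the series limit corresponds to n_i → ∞.
ΔE_max = 13.6 × 9 / 1² = 122.4 eV.
λ_min = 1240 / 122.4 = 10.1 nm.

10.1 nm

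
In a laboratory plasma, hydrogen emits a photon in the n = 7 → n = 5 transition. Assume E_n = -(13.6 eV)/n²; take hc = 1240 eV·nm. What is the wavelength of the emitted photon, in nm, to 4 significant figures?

4654 nm

ΔE = 13.60 × (1/5² − 1/7²) = 13.60 × 0.01959 = 0.2664 eV.
λ = hc/ΔE = 1240 / 0.2664 = 4654 nm.
This line belongs to the Pfund series.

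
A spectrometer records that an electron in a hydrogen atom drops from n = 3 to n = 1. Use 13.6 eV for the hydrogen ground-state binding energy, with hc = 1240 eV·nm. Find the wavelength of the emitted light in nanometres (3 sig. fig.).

103 nm

ΔE = 13.60 × (1/1² − 1/3²) = 13.60 × 0.8889 = 12.09 eV.
λ = hc/ΔE = 1240 / 12.09 = 103 nm.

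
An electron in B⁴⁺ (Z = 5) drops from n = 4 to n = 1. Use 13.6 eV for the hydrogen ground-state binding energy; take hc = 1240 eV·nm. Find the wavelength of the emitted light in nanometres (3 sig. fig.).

For Z = 5 the level energies scale as Z², so the effective Rydberg energy is 13.6 × 25 = 340.0 eV.
ΔE = 340.0 × (1/1² − 1/4²) = 340.0 × 0.9375 = 318.8 eV.
λ = hc/ΔE = 1240 / 318.8 = 3.89 nm.

3.89 nm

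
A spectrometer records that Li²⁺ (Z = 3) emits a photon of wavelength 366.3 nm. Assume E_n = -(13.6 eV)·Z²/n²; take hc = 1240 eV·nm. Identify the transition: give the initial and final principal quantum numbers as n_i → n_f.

The photon energy is ΔE = hc/λ = 1240 / 366.3 = 3.385 eV.
With Z = 3, ΔE = 122.4 × (1/n_f² − 1/n_i²), so 1/n_f² − 1/n_i² = 0.02766.
Trying n_f = 5 gives 1/n_i² = 0.01234, i.e. n_i ≈ 9; this pair matches.

n_i = 9, n_f = 5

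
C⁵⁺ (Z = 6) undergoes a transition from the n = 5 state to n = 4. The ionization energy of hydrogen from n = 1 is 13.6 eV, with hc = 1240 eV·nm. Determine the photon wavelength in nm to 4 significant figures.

112.6 nm

For Z = 6 the level energies scale as Z², so the effective Rydberg energy is 13.6 × 36 = 489.6 eV.
ΔE = 489.6 × (1/4² − 1/5²) = 489.6 × 0.02250 = 11.02 eV.
λ = hc/ΔE = 1240 / 11.02 = 112.6 nm.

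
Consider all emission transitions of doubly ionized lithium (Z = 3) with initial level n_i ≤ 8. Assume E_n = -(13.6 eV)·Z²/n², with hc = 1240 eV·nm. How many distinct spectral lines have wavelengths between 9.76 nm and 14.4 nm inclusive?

7

Enumerate all n_i → n_f pairs with 1 ≤ n_f < n_i ≤ 8 and compute λ = 1240 / [13.6·9·(1/n_f² − 1/n_i²)].
Lines falling in [9.76, 14.4] nm: 8→1 (10.29 nm), 7→1 (10.34 nm), 6→1 (10.42 nm), 5→1 (10.55 nm), 4→1 (10.81 nm), 3→1 (11.40 nm), 2→1 (13.51 nm).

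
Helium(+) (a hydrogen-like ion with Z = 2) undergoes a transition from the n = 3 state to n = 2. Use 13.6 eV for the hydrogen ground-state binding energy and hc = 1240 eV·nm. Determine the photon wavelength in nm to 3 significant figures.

164 nm

For Z = 2 the level energies scale as Z², so the effective Rydberg energy is 13.6 × 4 = 54.40 eV.
ΔE = 54.40 × (1/2² − 1/3²) = 54.40 × 0.1389 = 7.556 eV.
λ = hc/ΔE = 1240 / 7.556 = 164 nm.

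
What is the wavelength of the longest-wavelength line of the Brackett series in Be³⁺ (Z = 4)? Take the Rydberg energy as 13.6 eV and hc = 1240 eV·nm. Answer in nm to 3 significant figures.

The Brackett series terminates on n_f = 4; the first line has n_i = 4+1 = 5.
ΔE = 217.6 × (1/4² − 1/5²) = 4.896 eV.
λ = 1240 / 4.896 = 253 nm.

253 nm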